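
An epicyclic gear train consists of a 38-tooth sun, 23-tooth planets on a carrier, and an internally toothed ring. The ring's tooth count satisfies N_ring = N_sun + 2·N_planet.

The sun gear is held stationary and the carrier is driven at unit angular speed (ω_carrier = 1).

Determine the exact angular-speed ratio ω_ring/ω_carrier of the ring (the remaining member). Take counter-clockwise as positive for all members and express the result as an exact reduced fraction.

61/42

N_ring = 38 + 2·23 = 84
38(ω_s−ω_c) = −84(ω_r−ω_c),  ω_s=0, ω_c=1
ω_r = 1 − (38/84)(0−1) = 61/42
ω_r/ω_c = 61/42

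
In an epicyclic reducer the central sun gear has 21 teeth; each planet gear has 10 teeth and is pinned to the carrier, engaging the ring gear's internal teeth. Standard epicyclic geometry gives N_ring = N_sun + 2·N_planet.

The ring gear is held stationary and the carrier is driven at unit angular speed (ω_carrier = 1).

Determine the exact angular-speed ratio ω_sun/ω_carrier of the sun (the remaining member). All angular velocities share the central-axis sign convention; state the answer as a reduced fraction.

N_ring = 21 + 2·10 = 41
21(ω_s−ω_c) = −41(ω_r−ω_c),  ω_r=0, ω_c=1
ω_s = 1 − (41/21)(0−1) = 62/21
ω_s/ω_c = 62/21

62/21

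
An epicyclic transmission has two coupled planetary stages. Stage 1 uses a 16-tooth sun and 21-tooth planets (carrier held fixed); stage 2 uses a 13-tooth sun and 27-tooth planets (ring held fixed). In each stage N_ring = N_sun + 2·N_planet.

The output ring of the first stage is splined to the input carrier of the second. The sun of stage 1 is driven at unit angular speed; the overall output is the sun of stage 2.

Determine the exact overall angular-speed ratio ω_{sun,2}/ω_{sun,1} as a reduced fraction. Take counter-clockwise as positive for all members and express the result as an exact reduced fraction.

Stage 1: N_ring = 16 + 2·21 = 58
Stage 1: 16(ω_s−ω_c) = −58(ω_r−ω_c),  ω_c=0, ω_s=1
Stage 1: ω_r = 0 − (16/58)(1−0) = -8/29
  ⇒ ω_r¹/ω_s¹ = -8/29
Stage 2: N_ring = 13 + 2·27 = 67
Stage 2: 13(ω_s−ω_c) = −67(ω_r−ω_c),  ω_r=0, ω_c=1
Stage 2: ω_s = 1 − (67/13)(0−1) = 80/13
  ⇒ ω_s²/ω_c² = 80/13
Coupling ω_c² = ω_r¹ ⇒ overall = -8/29 × 80/13 = -640/377

-640/377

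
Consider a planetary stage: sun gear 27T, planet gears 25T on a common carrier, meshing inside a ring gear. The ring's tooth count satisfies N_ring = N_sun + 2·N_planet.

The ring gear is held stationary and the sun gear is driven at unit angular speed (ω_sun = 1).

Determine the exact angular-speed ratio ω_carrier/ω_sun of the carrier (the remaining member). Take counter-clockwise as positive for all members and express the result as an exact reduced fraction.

N_ring = 27 + 2·25 = 77
27(ω_s−ω_c) = −77(ω_r−ω_c),  ω_r=0, ω_s=1
27(1−ω_c) = −77(0−ω_c)  ⇒  104ω_c = 27  ⇒  ω_c = 27/104
ω_c/ω_s = 27/104

27/104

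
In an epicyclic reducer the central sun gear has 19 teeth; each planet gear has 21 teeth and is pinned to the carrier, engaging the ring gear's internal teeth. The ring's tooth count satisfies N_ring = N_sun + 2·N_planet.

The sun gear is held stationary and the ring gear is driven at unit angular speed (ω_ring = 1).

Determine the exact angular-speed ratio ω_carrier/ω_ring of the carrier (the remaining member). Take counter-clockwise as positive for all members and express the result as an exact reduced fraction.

61/80

N_ring = 19 + 2·21 = 61
19(ω_s−ω_c) = −61(ω_r−ω_c),  ω_s=0, ω_r=1
19(0−ω_c) = −61(1−ω_c)  ⇒  80ω_c = 61  ⇒  ω_c = 61/80
ω_c/ω_r = 61/80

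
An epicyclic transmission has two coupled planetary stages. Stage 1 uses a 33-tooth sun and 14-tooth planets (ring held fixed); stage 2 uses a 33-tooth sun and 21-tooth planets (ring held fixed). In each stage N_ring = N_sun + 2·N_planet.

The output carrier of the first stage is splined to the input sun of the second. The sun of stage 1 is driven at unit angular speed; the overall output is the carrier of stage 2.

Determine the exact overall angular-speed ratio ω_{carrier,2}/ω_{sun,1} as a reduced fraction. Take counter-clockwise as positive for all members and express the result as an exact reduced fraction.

Stage 1: N_ring = 33 + 2·14 = 61
Stage 1: 33(ω_s−ω_c) = −61(ω_r−ω_c),  ω_r=0, ω_s=1
Stage 1: 33(1−ω_c) = −61(0−ω_c)  ⇒  94ω_c = 33  ⇒  ω_c = 33/94
  ⇒ ω_c¹/ω_s¹ = 33/94
Stage 2: N_ring = 33 + 2·21 = 75
Stage 2: 33(ω_s−ω_c) = −75(ω_r−ω_c),  ω_r=0, ω_s=1
Stage 2: 33(1−ω_c) = −75(0−ω_c)  ⇒  108ω_c = 33  ⇒  ω_c = 11/36
  ⇒ ω_c²/ω_s² = 11/36
Coupling ω_s² = ω_c¹ ⇒ overall = 33/94 × 11/36 = 121/1128

121/1128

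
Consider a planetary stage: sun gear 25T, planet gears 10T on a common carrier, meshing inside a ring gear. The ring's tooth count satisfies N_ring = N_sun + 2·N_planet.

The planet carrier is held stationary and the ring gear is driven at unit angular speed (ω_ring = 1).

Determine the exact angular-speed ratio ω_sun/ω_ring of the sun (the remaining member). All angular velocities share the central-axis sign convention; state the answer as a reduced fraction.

N_ring = 25 + 2·10 = 45
25(ω_s−ω_c) = −45(ω_r−ω_c),  ω_c=0, ω_r=1
ω_s = 0 − (45/25)(1−0) = -9/5
ω_s/ω_r = -9/5

-9/5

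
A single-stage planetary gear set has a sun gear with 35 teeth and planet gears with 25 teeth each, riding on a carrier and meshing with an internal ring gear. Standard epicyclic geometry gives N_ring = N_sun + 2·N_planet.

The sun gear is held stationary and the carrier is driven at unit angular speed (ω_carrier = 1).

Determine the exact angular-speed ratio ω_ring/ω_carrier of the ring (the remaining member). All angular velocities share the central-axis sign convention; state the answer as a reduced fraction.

24/17

N_ring = 35 + 2·25 = 85
35(ω_s−ω_c) = −85(ω_r−ω_c),  ω_s=0, ω_c=1
ω_r = 1 − (35/85)(0−1) = 24/17
ω_r/ω_c = 24/17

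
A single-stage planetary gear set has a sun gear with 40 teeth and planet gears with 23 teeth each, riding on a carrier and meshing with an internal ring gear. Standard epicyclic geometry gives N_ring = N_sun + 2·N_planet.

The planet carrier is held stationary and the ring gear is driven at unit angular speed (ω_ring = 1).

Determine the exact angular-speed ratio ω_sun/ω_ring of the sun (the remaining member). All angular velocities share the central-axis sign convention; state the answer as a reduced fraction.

N_ring = 40 + 2·23 = 86
40(ω_s−ω_c) = −86(ω_r−ω_c),  ω_c=0, ω_r=1
ω_s = 0 − (86/40)(1−0) = -43/20
ω_s/ω_r = -43/20

-43/20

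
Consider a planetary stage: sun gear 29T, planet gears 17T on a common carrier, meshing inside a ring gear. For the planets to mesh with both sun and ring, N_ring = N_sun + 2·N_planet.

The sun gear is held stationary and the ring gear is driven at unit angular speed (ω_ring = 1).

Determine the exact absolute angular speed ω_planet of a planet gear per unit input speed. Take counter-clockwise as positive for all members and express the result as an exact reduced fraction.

N_ring = 29 + 2·17 = 63
29(ω_s−ω_c) = −63(ω_r−ω_c),  ω_s=0, ω_r=1
29(0−ω_c) = −63(1−ω_c)  ⇒  92ω_c = 63  ⇒  ω_c = 63/92
sun–planet: 29·(0−63/92) = −17·(ω_p−ω_c)  ⇒  ω_p−ω_c = −(29/17)·(-63/92) = 1827/1564
ω_p = 63/92 + 1827/1564 = 63/34

63/34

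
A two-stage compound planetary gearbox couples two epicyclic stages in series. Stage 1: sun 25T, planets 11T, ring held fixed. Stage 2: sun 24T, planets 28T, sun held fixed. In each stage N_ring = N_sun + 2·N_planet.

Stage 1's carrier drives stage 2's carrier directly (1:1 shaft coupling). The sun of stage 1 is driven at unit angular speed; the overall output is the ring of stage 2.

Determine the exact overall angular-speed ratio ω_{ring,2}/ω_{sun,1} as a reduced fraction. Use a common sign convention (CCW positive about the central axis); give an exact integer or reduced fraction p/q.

Stage 1: N_ring = 25 + 2·11 = 47
Stage 1: 25(ω_s−ω_c) = −47(ω_r−ω_c),  ω_r=0, ω_s=1
Stage 1: 25(1−ω_c) = −47(0−ω_c)  ⇒  72ω_c = 25  ⇒  ω_c = 25/72
  ⇒ ω_c¹/ω_s¹ = 25/72
Stage 2: N_ring = 24 + 2·28 = 80
Stage 2: 24(ω_s−ω_c) = −80(ω_r−ω_c),  ω_s=0, ω_c=1
Stage 2: ω_r = 1 − (24/80)(0−1) = 13/10
  ⇒ ω_r²/ω_c² = 13/10
Coupling ω_c² = ω_c¹ ⇒ overall = 25/72 × 13/10 = 65/144

65/144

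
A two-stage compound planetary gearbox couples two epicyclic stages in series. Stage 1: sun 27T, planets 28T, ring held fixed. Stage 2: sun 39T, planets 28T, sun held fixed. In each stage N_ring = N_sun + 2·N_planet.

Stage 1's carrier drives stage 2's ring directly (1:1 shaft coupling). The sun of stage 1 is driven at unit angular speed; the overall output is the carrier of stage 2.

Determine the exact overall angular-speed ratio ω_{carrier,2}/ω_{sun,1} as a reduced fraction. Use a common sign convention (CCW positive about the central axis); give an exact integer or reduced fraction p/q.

513/2948

Stage 1: N_ring = 27 + 2·28 = 83
Stage 1: 27(ω_s−ω_c) = −83(ω_r−ω_c),  ω_r=0, ω_s=1
Stage 1: 27(1−ω_c) = −83(0−ω_c)  ⇒  110ω_c = 27  ⇒  ω_c = 27/110
  ⇒ ω_c¹/ω_s¹ = 27/110
Stage 2: N_ring = 39 + 2·28 = 95
Stage 2: 39(ω_s−ω_c) = −95(ω_r−ω_c),  ω_s=0, ω_r=1
Stage 2: 39(0−ω_c) = −95(1−ω_c)  ⇒  134ω_c = 95  ⇒  ω_c = 95/134
  ⇒ ω_c²/ω_r² = 95/134
Coupling ω_r² = ω_c¹ ⇒ overall = 27/110 × 95/134 = 513/2948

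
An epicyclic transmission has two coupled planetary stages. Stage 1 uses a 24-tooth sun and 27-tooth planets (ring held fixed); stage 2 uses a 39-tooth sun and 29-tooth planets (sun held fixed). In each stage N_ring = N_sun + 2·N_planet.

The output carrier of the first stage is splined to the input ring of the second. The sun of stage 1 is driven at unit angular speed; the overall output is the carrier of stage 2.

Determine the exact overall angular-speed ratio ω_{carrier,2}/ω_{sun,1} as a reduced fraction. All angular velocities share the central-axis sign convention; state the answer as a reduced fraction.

97/578

Stage 1: N_ring = 24 + 2·27 = 78
Stage 1: 24(ω_s−ω_c) = −78(ω_r−ω_c),  ω_r=0, ω_s=1
Stage 1: 24(1−ω_c) = −78(0−ω_c)  ⇒  102ω_c = 24  ⇒  ω_c = 4/17
  ⇒ ω_c¹/ω_s¹ = 4/17
Stage 2: N_ring = 39 + 2·29 = 97
Stage 2: 39(ω_s−ω_c) = −97(ω_r−ω_c),  ω_s=0, ω_r=1
Stage 2: 39(0−ω_c) = −97(1−ω_c)  ⇒  136ω_c = 97  ⇒  ω_c = 97/136
  ⇒ ω_c²/ω_r² = 97/136
Coupling ω_r² = ω_c¹ ⇒ overall = 4/17 × 97/136 = 97/578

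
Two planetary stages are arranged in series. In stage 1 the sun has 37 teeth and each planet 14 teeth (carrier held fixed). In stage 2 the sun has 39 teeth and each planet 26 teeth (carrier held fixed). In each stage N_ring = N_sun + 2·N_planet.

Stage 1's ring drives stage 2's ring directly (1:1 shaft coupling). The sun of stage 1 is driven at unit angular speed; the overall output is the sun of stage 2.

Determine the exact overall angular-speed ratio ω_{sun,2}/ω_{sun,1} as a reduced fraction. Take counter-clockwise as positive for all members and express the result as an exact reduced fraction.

259/195

Stage 1: N_ring = 37 + 2·14 = 65
Stage 1: 37(ω_s−ω_c) = −65(ω_r−ω_c),  ω_c=0, ω_s=1
Stage 1: ω_r = 0 − (37/65)(1−0) = -37/65
  ⇒ ω_r¹/ω_s¹ = -37/65
Stage 2: N_ring = 39 + 2·26 = 91
Stage 2: 39(ω_s−ω_c) = −91(ω_r−ω_c),  ω_c=0, ω_r=1
Stage 2: ω_s = 0 − (91/39)(1−0) = -7/3
  ⇒ ω_s²/ω_r² = -7/3
Coupling ω_r² = ω_r¹ ⇒ overall = -37/65 × -7/3 = 259/195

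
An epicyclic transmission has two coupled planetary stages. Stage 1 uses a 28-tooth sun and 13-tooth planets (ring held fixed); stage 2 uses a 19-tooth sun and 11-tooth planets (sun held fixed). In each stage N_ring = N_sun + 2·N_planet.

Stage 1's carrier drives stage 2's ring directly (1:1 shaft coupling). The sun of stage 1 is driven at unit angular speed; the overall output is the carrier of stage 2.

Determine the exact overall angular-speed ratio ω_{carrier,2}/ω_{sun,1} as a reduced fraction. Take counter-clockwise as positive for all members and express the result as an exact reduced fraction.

7/30

Stage 1: N_ring = 28 + 2·13 = 54
Stage 1: 28(ω_s−ω_c) = −54(ω_r−ω_c),  ω_r=0, ω_s=1
Stage 1: 28(1−ω_c) = −54(0−ω_c)  ⇒  82ω_c = 28  ⇒  ω_c = 14/41
  ⇒ ω_c¹/ω_s¹ = 14/41
Stage 2: N_ring = 19 + 2·11 = 41
Stage 2: 19(ω_s−ω_c) = −41(ω_r−ω_c),  ω_s=0, ω_r=1
Stage 2: 19(0−ω_c) = −41(1−ω_c)  ⇒  60ω_c = 41  ⇒  ω_c = 41/60
  ⇒ ω_c²/ω_r² = 41/60
Coupling ω_r² = ω_c¹ ⇒ overall = 14/41 × 41/60 = 7/30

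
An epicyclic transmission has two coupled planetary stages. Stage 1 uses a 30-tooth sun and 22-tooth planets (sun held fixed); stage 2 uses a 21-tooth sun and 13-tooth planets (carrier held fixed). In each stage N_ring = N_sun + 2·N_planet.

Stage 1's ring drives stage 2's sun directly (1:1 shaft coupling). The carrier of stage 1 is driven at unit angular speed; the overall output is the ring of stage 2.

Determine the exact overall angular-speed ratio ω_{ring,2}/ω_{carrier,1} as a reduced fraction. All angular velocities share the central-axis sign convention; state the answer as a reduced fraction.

-1092/1739

Stage 1: N_ring = 30 + 2·22 = 74
Stage 1: 30(ω_s−ω_c) = −74(ω_r−ω_c),  ω_s=0, ω_c=1
Stage 1: ω_r = 1 − (30/74)(0−1) = 52/37
  ⇒ ω_r¹/ω_c¹ = 52/37
Stage 2: N_ring = 21 + 2·13 = 47
Stage 2: 21(ω_s−ω_c) = −47(ω_r−ω_c),  ω_c=0, ω_s=1
Stage 2: ω_r = 0 − (21/47)(1−0) = -21/47
  ⇒ ω_r²/ω_s² = -21/47
Coupling ω_s² = ω_r¹ ⇒ overall = 52/37 × -21/47 = -1092/1739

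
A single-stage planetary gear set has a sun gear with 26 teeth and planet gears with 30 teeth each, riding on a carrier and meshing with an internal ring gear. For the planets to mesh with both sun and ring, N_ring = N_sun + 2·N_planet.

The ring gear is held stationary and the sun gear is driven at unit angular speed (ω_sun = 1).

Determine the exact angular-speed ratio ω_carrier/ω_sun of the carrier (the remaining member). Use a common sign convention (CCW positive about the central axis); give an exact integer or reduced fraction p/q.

13/56

N_ring = 26 + 2·30 = 86
26(ω_s−ω_c) = −86(ω_r−ω_c),  ω_r=0, ω_s=1
26(1−ω_c) = −86(0−ω_c)  ⇒  112ω_c = 26  ⇒  ω_c = 13/56
ω_c/ω_s = 13/56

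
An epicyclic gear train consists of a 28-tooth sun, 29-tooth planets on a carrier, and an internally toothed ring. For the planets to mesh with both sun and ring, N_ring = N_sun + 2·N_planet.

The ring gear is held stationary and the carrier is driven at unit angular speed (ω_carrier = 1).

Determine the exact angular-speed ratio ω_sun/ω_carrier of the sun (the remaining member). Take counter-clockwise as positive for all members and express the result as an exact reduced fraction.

57/14

N_ring = 28 + 2·29 = 86
28(ω_s−ω_c) = −86(ω_r−ω_c),  ω_r=0, ω_c=1
ω_s = 1 − (86/28)(0−1) = 57/14
ω_s/ω_c = 57/14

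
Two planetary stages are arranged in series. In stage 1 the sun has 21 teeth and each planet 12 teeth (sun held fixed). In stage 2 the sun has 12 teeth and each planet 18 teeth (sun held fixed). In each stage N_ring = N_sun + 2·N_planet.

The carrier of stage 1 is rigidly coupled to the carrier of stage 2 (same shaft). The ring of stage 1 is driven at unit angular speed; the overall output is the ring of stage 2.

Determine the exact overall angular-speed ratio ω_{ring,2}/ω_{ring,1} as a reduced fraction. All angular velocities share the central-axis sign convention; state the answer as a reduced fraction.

Stage 1: N_ring = 21 + 2·12 = 45
Stage 1: 21(ω_s−ω_c) = −45(ω_r−ω_c),  ω_s=0, ω_r=1
Stage 1: 21(0−ω_c) = −45(1−ω_c)  ⇒  66ω_c = 45  ⇒  ω_c = 15/22
  ⇒ ω_c¹/ω_r¹ = 15/22
Stage 2: N_ring = 12 + 2·18 = 48
Stage 2: 12(ω_s−ω_c) = −48(ω_r−ω_c),  ω_s=0, ω_c=1
Stage 2: ω_r = 1 − (12/48)(0−1) = 5/4
  ⇒ ω_r²/ω_c² = 5/4
Coupling ω_c² = ω_c¹ ⇒ overall = 15/22 × 5/4 = 75/88

75/88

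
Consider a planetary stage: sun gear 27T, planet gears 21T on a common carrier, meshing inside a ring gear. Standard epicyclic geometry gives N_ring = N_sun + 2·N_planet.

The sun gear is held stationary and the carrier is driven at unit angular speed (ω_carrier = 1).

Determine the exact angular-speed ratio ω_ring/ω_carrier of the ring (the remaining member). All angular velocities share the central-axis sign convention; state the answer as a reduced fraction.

N_ring = 27 + 2·21 = 69
27(ω_s−ω_c) = −69(ω_r−ω_c),  ω_s=0, ω_c=1
ω_r = 1 − (27/69)(0−1) = 32/23
ω_r/ω_c = 32/23

32/23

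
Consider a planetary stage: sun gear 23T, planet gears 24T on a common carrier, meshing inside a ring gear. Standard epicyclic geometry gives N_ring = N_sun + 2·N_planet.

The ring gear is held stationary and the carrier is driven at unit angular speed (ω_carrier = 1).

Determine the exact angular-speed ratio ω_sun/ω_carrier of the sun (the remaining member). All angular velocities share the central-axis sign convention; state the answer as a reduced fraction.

94/23

N_ring = 23 + 2·24 = 71
23(ω_s−ω_c) = −71(ω_r−ω_c),  ω_r=0, ω_c=1
ω_s = 1 − (71/23)(0−1) = 94/23
ω_s/ω_c = 94/23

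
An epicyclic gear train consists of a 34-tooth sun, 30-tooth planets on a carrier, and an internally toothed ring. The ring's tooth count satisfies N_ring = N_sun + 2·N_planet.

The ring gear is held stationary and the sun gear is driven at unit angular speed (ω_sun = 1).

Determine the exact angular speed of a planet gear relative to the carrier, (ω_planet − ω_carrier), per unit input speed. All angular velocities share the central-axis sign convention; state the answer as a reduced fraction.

-799/960

N_ring = 34 + 2·30 = 94
34(ω_s−ω_c) = −94(ω_r−ω_c),  ω_r=0, ω_s=1
34(1−ω_c) = −94(0−ω_c)  ⇒  128ω_c = 34  ⇒  ω_c = 17/64
sun–planet: 34·(1−17/64) = −30·(ω_p−ω_c)  ⇒  ω_p−ω_c = −(34/30)·(47/64) = -799/960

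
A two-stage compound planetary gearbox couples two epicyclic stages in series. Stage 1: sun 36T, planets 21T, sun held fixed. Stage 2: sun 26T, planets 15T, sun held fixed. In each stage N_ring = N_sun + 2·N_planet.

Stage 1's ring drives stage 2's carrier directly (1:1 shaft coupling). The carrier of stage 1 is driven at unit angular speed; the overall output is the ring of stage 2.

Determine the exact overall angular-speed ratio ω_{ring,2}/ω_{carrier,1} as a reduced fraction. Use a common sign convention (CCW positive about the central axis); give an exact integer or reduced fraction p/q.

779/364

Stage 1: N_ring = 36 + 2·21 = 78
Stage 1: 36(ω_s−ω_c) = −78(ω_r−ω_c),  ω_s=0, ω_c=1
Stage 1: ω_r = 1 − (36/78)(0−1) = 19/13
  ⇒ ω_r¹/ω_c¹ = 19/13
Stage 2: N_ring = 26 + 2·15 = 56
Stage 2: 26(ω_s−ω_c) = −56(ω_r−ω_c),  ω_s=0, ω_c=1
Stage 2: ω_r = 1 − (26/56)(0−1) = 41/28
  ⇒ ω_r²/ω_c² = 41/28
Coupling ω_c² = ω_r¹ ⇒ overall = 19/13 × 41/28 = 779/364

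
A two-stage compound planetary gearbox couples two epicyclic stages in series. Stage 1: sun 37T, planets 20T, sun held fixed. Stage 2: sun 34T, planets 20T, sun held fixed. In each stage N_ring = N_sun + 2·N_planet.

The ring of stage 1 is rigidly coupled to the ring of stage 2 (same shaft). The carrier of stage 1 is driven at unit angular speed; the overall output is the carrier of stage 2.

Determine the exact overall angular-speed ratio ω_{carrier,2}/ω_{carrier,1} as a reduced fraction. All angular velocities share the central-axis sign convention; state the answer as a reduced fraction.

703/693

Stage 1: N_ring = 37 + 2·20 = 77
Stage 1: 37(ω_s−ω_c) = −77(ω_r−ω_c),  ω_s=0, ω_c=1
Stage 1: ω_r = 1 − (37/77)(0−1) = 114/77
  ⇒ ω_r¹/ω_c¹ = 114/77
Stage 2: N_ring = 34 + 2·20 = 74
Stage 2: 34(ω_s−ω_c) = −74(ω_r−ω_c),  ω_s=0, ω_r=1
Stage 2: 34(0−ω_c) = −74(1−ω_c)  ⇒  108ω_c = 74  ⇒  ω_c = 37/54
  ⇒ ω_c²/ω_r² = 37/54
Coupling ω_r² = ω_r¹ ⇒ overall = 114/77 × 37/54 = 703/693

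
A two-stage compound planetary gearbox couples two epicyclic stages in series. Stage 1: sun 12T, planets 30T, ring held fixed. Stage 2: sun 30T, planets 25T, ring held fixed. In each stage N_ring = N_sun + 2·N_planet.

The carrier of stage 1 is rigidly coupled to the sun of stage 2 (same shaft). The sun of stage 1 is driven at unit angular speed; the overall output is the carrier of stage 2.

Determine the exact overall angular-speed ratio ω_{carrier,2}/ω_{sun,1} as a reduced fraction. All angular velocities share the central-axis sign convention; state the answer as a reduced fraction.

Stage 1: N_ring = 12 + 2·30 = 72
Stage 1: 12(ω_s−ω_c) = −72(ω_r−ω_c),  ω_r=0, ω_s=1
Stage 1: 12(1−ω_c) = −72(0−ω_c)  ⇒  84ω_c = 12  ⇒  ω_c = 1/7
  ⇒ ω_c¹/ω_s¹ = 1/7
Stage 2: N_ring = 30 + 2·25 = 80
Stage 2: 30(ω_s−ω_c) = −80(ω_r−ω_c),  ω_r=0, ω_s=1
Stage 2: 30(1−ω_c) = −80(0−ω_c)  ⇒  110ω_c = 30  ⇒  ω_c = 3/11
  ⇒ ω_c²/ω_s² = 3/11
Coupling ω_s² = ω_c¹ ⇒ overall = 1/7 × 3/11 = 3/77

3/77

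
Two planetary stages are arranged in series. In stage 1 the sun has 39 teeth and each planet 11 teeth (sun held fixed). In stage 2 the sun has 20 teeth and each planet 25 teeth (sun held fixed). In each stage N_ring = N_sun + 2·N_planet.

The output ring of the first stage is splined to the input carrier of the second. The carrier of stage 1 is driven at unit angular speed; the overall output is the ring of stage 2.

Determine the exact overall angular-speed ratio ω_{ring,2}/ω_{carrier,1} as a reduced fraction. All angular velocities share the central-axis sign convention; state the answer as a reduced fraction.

900/427

Stage 1: N_ring = 39 + 2·11 = 61
Stage 1: 39(ω_s−ω_c) = −61(ω_r−ω_c),  ω_s=0, ω_c=1
Stage 1: ω_r = 1 − (39/61)(0−1) = 100/61
  ⇒ ω_r¹/ω_c¹ = 100/61
Stage 2: N_ring = 20 + 2·25 = 70
Stage 2: 20(ω_s−ω_c) = −70(ω_r−ω_c),  ω_s=0, ω_c=1
Stage 2: ω_r = 1 − (20/70)(0−1) = 9/7
  ⇒ ω_r²/ω_c² = 9/7
Coupling ω_c² = ω_r¹ ⇒ overall = 100/61 × 9/7 = 900/427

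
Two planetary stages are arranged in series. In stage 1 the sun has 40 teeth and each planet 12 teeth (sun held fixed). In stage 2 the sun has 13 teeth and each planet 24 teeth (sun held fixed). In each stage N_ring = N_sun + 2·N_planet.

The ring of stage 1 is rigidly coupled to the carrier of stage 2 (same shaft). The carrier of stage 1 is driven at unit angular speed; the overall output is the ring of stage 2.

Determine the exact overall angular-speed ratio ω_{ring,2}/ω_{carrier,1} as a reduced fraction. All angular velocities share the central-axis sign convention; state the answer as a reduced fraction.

Stage 1: N_ring = 40 + 2·12 = 64
Stage 1: 40(ω_s−ω_c) = −64(ω_r−ω_c),  ω_s=0, ω_c=1
Stage 1: ω_r = 1 − (40/64)(0−1) = 13/8
  ⇒ ω_r¹/ω_c¹ = 13/8
Stage 2: N_ring = 13 + 2·24 = 61
Stage 2: 13(ω_s−ω_c) = −61(ω_r−ω_c),  ω_s=0, ω_c=1
Stage 2: ω_r = 1 − (13/61)(0−1) = 74/61
  ⇒ ω_r²/ω_c² = 74/61
Coupling ω_c² = ω_r¹ ⇒ overall = 13/8 × 74/61 = 481/244

481/244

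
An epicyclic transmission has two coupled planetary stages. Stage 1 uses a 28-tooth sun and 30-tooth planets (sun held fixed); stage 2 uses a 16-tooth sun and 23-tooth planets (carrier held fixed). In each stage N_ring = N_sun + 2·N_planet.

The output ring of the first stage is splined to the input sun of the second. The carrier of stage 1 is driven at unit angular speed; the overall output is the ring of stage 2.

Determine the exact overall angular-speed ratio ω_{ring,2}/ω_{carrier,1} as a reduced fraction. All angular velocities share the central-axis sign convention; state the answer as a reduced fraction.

Stage 1: N_ring = 28 + 2·30 = 88
Stage 1: 28(ω_s−ω_c) = −88(ω_r−ω_c),  ω_s=0, ω_c=1
Stage 1: ω_r = 1 − (28/88)(0−1) = 29/22
  ⇒ ω_r¹/ω_c¹ = 29/22
Stage 2: N_ring = 16 + 2·23 = 62
Stage 2: 16(ω_s−ω_c) = −62(ω_r−ω_c),  ω_c=0, ω_s=1
Stage 2: ω_r = 0 − (16/62)(1−0) = -8/31
  ⇒ ω_r²/ω_s² = -8/31
Coupling ω_s² = ω_r¹ ⇒ overall = 29/22 × -8/31 = -116/341

-116/341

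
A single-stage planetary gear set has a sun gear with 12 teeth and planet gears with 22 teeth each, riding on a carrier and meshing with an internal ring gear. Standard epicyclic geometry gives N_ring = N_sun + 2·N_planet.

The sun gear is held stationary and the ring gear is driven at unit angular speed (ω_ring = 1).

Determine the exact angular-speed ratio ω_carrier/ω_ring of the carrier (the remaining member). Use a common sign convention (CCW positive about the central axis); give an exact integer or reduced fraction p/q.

N_ring = 12 + 2·22 = 56
12(ω_s−ω_c) = −56(ω_r−ω_c),  ω_s=0, ω_r=1
12(0−ω_c) = −56(1−ω_c)  ⇒  68ω_c = 56  ⇒  ω_c = 14/17
ω_c/ω_r = 14/17

14/17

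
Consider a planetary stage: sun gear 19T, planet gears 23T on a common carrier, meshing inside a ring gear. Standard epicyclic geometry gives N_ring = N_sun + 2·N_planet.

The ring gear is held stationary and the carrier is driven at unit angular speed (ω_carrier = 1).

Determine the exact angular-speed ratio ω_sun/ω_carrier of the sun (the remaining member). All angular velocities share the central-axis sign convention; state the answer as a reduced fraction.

84/19

N_ring = 19 + 2·23 = 65
19(ω_s−ω_c) = −65(ω_r−ω_c),  ω_r=0, ω_c=1
ω_s = 1 − (65/19)(0−1) = 84/19
ω_s/ω_c = 84/19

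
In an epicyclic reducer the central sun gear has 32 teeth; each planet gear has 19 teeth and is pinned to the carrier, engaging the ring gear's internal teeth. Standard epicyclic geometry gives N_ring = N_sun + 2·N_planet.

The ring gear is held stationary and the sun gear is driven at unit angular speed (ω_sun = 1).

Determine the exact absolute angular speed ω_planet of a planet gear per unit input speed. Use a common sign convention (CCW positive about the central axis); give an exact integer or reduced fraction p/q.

N_ring = 32 + 2·19 = 70
32(ω_s−ω_c) = −70(ω_r−ω_c),  ω_r=0, ω_s=1
32(1−ω_c) = −70(0−ω_c)  ⇒  102ω_c = 32  ⇒  ω_c = 16/51
sun–planet: 32·(1−16/51) = −19·(ω_p−ω_c)  ⇒  ω_p−ω_c = −(32/19)·(35/51) = -1120/969
ω_p = 16/51 − 1120/969 = -16/19

-16/19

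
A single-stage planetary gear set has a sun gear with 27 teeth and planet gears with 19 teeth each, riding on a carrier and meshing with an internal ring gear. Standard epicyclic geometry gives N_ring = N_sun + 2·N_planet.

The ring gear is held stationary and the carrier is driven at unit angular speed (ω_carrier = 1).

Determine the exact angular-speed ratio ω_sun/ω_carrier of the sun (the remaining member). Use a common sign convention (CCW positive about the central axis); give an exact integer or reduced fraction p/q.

N_ring = 27 + 2·19 = 65
27(ω_s−ω_c) = −65(ω_r−ω_c),  ω_r=0, ω_c=1
ω_s = 1 − (65/27)(0−1) = 92/27
ω_s/ω_c = 92/27

92/27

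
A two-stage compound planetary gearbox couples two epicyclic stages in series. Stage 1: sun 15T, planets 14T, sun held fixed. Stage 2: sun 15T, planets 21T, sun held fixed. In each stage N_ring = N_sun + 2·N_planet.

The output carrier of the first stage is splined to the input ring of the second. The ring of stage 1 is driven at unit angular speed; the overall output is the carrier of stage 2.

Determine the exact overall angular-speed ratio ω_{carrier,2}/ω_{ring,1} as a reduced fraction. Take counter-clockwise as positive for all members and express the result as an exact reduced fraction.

817/1392

Stage 1: N_ring = 15 + 2·14 = 43
Stage 1: 15(ω_s−ω_c) = −43(ω_r−ω_c),  ω_s=0, ω_r=1
Stage 1: 15(0−ω_c) = −43(1−ω_c)  ⇒  58ω_c = 43  ⇒  ω_c = 43/58
  ⇒ ω_c¹/ω_r¹ = 43/58
Stage 2: N_ring = 15 + 2·21 = 57
Stage 2: 15(ω_s−ω_c) = −57(ω_r−ω_c),  ω_s=0, ω_r=1
Stage 2: 15(0−ω_c) = −57(1−ω_c)  ⇒  72ω_c = 57  ⇒  ω_c = 19/24
  ⇒ ω_c²/ω_r² = 19/24
Coupling ω_r² = ω_c¹ ⇒ overall = 43/58 × 19/24 = 817/1392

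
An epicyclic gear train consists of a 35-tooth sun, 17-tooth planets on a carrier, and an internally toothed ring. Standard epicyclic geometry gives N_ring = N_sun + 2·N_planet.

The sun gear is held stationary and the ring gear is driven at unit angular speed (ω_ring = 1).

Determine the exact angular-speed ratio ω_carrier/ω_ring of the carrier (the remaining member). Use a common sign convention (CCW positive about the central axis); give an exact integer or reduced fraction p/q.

N_ring = 35 + 2·17 = 69
35(ω_s−ω_c) = −69(ω_r−ω_c),  ω_s=0, ω_r=1
35(0−ω_c) = −69(1−ω_c)  ⇒  104ω_c = 69  ⇒  ω_c = 69/104
ω_c/ω_r = 69/104

69/104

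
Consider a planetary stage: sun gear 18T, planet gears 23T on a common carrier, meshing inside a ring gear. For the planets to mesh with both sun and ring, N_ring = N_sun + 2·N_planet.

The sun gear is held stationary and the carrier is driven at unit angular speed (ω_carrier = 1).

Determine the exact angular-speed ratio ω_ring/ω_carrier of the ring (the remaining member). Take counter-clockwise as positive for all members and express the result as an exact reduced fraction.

N_ring = 18 + 2·23 = 64
18(ω_s−ω_c) = −64(ω_r−ω_c),  ω_s=0, ω_c=1
ω_r = 1 − (18/64)(0−1) = 41/32
ω_r/ω_c = 41/32

41/32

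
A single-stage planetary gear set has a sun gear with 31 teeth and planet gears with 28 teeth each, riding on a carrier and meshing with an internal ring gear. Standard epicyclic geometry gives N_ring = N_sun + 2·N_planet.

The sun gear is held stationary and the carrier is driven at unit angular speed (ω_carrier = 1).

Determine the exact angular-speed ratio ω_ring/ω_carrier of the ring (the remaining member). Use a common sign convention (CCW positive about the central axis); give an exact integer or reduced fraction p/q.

118/87

N_ring = 31 + 2·28 = 87
31(ω_s−ω_c) = −87(ω_r−ω_c),  ω_s=0, ω_c=1
ω_r = 1 − (31/87)(0−1) = 118/87
ω_r/ω_c = 118/87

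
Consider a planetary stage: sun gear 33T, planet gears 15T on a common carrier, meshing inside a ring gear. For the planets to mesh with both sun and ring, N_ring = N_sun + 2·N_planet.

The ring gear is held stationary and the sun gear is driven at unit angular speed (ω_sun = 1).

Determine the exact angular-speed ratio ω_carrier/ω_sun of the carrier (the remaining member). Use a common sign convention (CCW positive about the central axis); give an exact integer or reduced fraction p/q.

N_ring = 33 + 2·15 = 63
33(ω_s−ω_c) = −63(ω_r−ω_c),  ω_r=0, ω_s=1
33(1−ω_c) = −63(0−ω_c)  ⇒  96ω_c = 33  ⇒  ω_c = 11/32
ω_c/ω_s = 11/32

11/32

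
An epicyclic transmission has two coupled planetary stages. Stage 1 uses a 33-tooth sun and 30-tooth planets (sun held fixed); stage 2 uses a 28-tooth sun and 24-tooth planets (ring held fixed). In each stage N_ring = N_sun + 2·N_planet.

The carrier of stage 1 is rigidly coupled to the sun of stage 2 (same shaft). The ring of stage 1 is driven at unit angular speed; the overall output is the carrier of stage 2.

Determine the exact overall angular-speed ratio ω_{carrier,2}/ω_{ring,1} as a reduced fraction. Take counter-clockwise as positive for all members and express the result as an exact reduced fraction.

31/156

Stage 1: N_ring = 33 + 2·30 = 93
Stage 1: 33(ω_s−ω_c) = −93(ω_r−ω_c),  ω_s=0, ω_r=1
Stage 1: 33(0−ω_c) = −93(1−ω_c)  ⇒  126ω_c = 93  ⇒  ω_c = 31/42
  ⇒ ω_c¹/ω_r¹ = 31/42
Stage 2: N_ring = 28 + 2·24 = 76
Stage 2: 28(ω_s−ω_c) = −76(ω_r−ω_c),  ω_r=0, ω_s=1
Stage 2: 28(1−ω_c) = −76(0−ω_c)  ⇒  104ω_c = 28  ⇒  ω_c = 7/26
  ⇒ ω_c²/ω_s² = 7/26
Coupling ω_s² = ω_c¹ ⇒ overall = 31/42 × 7/26 = 31/156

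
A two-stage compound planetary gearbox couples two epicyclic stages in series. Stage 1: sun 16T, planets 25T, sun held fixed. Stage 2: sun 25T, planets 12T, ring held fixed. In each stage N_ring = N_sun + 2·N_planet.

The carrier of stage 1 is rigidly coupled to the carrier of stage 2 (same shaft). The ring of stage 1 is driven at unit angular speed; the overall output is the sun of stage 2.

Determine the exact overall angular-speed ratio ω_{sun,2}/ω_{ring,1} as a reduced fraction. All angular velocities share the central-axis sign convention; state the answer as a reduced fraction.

2442/1025

Stage 1: N_ring = 16 + 2·25 = 66
Stage 1: 16(ω_s−ω_c) = −66(ω_r−ω_c),  ω_s=0, ω_r=1
Stage 1: 16(0−ω_c) = −66(1−ω_c)  ⇒  82ω_c = 66  ⇒  ω_c = 33/41
  ⇒ ω_c¹/ω_r¹ = 33/41
Stage 2: N_ring = 25 + 2·12 = 49
Stage 2: 25(ω_s−ω_c) = −49(ω_r−ω_c),  ω_r=0, ω_c=1
Stage 2: ω_s = 1 − (49/25)(0−1) = 74/25
  ⇒ ω_s²/ω_c² = 74/25
Coupling ω_c² = ω_c¹ ⇒ overall = 33/41 × 74/25 = 2442/1025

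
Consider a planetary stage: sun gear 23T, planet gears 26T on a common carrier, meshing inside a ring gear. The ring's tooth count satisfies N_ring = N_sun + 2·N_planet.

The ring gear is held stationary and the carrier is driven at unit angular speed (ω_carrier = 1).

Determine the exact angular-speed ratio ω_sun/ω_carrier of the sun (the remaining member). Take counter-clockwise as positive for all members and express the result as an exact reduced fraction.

N_ring = 23 + 2·26 = 75
23(ω_s−ω_c) = −75(ω_r−ω_c),  ω_r=0, ω_c=1
ω_s = 1 − (75/23)(0−1) = 98/23
ω_s/ω_c = 98/23

98/23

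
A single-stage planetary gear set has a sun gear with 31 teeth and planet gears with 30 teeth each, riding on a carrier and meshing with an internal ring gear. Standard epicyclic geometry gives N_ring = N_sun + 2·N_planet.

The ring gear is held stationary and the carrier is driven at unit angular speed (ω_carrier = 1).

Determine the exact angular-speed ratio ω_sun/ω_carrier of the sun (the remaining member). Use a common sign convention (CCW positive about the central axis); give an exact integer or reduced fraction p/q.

122/31

N_ring = 31 + 2·30 = 91
31(ω_s−ω_c) = −91(ω_r−ω_c),  ω_r=0, ω_c=1
ω_s = 1 − (91/31)(0−1) = 122/31
ω_s/ω_c = 122/31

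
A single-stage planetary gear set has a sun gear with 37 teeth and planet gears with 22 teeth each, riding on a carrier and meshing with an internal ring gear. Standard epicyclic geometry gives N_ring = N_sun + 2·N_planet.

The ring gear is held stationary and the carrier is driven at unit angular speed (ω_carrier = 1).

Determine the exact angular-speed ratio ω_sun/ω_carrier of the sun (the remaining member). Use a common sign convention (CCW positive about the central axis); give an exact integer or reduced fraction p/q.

118/37

N_ring = 37 + 2·22 = 81
37(ω_s−ω_c) = −81(ω_r−ω_c),  ω_r=0, ω_c=1
ω_s = 1 − (81/37)(0−1) = 118/37
ω_s/ω_c = 118/37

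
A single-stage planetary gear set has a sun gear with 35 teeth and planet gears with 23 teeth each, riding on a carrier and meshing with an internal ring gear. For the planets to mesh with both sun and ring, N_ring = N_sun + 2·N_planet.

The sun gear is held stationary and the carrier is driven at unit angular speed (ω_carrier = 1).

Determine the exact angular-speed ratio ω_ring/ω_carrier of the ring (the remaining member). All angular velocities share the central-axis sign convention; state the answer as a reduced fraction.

116/81

N_ring = 35 + 2·23 = 81
35(ω_s−ω_c) = −81(ω_r−ω_c),  ω_s=0, ω_c=1
ω_r = 1 − (35/81)(0−1) = 116/81
ω_r/ω_c = 116/81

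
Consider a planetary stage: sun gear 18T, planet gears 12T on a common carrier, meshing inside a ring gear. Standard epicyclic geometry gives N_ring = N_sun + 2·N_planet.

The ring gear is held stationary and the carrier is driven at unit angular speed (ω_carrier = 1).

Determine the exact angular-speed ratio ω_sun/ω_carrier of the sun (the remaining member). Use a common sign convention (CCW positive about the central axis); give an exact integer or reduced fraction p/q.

10/3

N_ring = 18 + 2·12 = 42
18(ω_s−ω_c) = −42(ω_r−ω_c),  ω_r=0, ω_c=1
ω_s = 1 − (42/18)(0−1) = 10/3
ω_s/ω_c = 10/3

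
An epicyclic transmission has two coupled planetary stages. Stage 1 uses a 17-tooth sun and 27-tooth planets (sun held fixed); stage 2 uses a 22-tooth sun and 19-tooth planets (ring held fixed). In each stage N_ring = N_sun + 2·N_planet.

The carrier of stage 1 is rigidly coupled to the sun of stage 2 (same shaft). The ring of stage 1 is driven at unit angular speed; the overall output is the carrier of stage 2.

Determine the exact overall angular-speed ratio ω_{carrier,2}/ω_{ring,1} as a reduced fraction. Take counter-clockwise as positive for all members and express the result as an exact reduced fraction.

Stage 1: N_ring = 17 + 2·27 = 71
Stage 1: 17(ω_s−ω_c) = −71(ω_r−ω_c),  ω_s=0, ω_r=1
Stage 1: 17(0−ω_c) = −71(1−ω_c)  ⇒  88ω_c = 71  ⇒  ω_c = 71/88
  ⇒ ω_c¹/ω_r¹ = 71/88
Stage 2: N_ring = 22 + 2·19 = 60
Stage 2: 22(ω_s−ω_c) = −60(ω_r−ω_c),  ω_r=0, ω_s=1
Stage 2: 22(1−ω_c) = −60(0−ω_c)  ⇒  82ω_c = 22  ⇒  ω_c = 11/41
  ⇒ ω_c²/ω_s² = 11/41
Coupling ω_s² = ω_c¹ ⇒ overall = 71/88 × 11/41 = 71/328

71/328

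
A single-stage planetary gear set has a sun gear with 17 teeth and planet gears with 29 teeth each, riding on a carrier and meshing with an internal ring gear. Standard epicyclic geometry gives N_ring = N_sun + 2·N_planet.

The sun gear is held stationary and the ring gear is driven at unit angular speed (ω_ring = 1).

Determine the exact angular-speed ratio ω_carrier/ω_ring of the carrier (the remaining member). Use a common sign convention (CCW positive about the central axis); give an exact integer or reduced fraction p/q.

N_ring = 17 + 2·29 = 75
17(ω_s−ω_c) = −75(ω_r−ω_c),  ω_s=0, ω_r=1
17(0−ω_c) = −75(1−ω_c)  ⇒  92ω_c = 75  ⇒  ω_c = 75/92
ω_c/ω_r = 75/92

75/92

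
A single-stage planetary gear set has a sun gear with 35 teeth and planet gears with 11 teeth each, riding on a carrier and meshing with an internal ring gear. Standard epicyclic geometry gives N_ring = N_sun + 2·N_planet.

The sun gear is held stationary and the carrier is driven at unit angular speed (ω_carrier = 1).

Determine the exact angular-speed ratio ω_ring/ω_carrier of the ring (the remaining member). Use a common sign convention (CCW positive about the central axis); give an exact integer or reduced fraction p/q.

N_ring = 35 + 2·11 = 57
35(ω_s−ω_c) = −57(ω_r−ω_c),  ω_s=0, ω_c=1
ω_r = 1 − (35/57)(0−1) = 92/57
ω_r/ω_c = 92/57

92/57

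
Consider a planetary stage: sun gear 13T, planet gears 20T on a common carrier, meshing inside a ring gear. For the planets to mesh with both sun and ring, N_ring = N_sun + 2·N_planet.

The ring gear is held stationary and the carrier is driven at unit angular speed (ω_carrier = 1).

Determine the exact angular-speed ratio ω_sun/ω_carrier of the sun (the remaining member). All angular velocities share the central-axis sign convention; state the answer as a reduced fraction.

66/13

N_ring = 13 + 2·20 = 53
13(ω_s−ω_c) = −53(ω_r−ω_c),  ω_r=0, ω_c=1
ω_s = 1 − (53/13)(0−1) = 66/13
ω_s/ω_c = 66/13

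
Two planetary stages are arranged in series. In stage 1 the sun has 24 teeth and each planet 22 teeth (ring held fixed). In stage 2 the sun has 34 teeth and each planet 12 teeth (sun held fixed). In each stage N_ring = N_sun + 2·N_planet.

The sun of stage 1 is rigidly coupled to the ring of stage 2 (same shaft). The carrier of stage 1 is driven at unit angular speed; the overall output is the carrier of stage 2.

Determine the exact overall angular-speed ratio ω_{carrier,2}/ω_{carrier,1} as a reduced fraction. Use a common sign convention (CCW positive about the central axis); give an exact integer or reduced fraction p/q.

Stage 1: N_ring = 24 + 2·22 = 68
Stage 1: 24(ω_s−ω_c) = −68(ω_r−ω_c),  ω_r=0, ω_c=1
Stage 1: ω_s = 1 − (68/24)(0−1) = 23/6
  ⇒ ω_s¹/ω_c¹ = 23/6
Stage 2: N_ring = 34 + 2·12 = 58
Stage 2: 34(ω_s−ω_c) = −58(ω_r−ω_c),  ω_s=0, ω_r=1
Stage 2: 34(0−ω_c) = −58(1−ω_c)  ⇒  92ω_c = 58  ⇒  ω_c = 29/46
  ⇒ ω_c²/ω_r² = 29/46
Coupling ω_r² = ω_s¹ ⇒ overall = 23/6 × 29/46 = 29/12

29/12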